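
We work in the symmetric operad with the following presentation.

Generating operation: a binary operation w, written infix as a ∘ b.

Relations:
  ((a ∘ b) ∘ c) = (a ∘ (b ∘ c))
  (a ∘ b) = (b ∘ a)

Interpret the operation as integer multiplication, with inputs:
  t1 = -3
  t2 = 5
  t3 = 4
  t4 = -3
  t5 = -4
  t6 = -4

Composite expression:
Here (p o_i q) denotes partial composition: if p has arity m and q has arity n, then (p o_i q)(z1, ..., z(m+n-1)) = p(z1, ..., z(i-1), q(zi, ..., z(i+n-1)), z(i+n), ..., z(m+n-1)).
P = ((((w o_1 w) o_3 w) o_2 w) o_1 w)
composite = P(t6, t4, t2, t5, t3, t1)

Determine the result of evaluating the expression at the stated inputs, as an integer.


2880

(t6 ∘ t4) = 12
(t2 ∘ t5) = -20
((t6 ∘ t4) ∘ (t2 ∘ t5)) = -240
(t3 ∘ t1) = -12
(((t6 ∘ t4) ∘ (t2 ∘ t5)) ∘ (t3 ∘ t1)) = 2880


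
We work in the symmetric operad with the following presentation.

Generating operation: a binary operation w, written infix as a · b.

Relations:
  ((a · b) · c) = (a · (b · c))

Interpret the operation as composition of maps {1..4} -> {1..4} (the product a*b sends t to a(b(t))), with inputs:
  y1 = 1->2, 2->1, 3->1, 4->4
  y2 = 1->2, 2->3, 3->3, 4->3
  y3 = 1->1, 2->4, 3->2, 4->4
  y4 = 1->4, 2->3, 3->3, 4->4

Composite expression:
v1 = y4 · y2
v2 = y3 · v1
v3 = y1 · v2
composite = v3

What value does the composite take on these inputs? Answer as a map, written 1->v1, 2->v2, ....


(y4 · y2) = 1->3, 2->3, 3->3, 4->3
(y3 · (y4 · y2)) = 1->2, 2->2, 3->2, 4->2
(y1 · (y3 · (y4 · y2))) = 1->1, 2->1, 3->1, 4->1

1->1, 2->1, 3->1, 4->1


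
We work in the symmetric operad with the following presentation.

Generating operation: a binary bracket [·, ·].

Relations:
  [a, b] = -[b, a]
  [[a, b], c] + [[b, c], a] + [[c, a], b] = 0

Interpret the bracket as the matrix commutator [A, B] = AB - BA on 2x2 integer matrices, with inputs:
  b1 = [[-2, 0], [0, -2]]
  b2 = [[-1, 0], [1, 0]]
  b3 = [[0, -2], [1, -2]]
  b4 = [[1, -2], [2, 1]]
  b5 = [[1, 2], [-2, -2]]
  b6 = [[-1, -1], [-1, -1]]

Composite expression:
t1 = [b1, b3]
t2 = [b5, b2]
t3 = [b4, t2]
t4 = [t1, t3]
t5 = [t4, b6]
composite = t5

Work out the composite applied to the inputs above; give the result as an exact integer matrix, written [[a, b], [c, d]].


[[0, 0], [0, 0]]

[b1, b3] = [[0, 0], [0, 0]]
[b5, b2] = [[2, 2], [-1, -2]]
[b4, [b5, b2]] = [[-2, 8], [8, 2]]
[[b1, b3], [b4, [b5, b2]]] = [[0, 0], [0, 0]]
[[[b1, b3], [b4, [b5, b2]]], b6] = [[0, 0], [0, 0]]


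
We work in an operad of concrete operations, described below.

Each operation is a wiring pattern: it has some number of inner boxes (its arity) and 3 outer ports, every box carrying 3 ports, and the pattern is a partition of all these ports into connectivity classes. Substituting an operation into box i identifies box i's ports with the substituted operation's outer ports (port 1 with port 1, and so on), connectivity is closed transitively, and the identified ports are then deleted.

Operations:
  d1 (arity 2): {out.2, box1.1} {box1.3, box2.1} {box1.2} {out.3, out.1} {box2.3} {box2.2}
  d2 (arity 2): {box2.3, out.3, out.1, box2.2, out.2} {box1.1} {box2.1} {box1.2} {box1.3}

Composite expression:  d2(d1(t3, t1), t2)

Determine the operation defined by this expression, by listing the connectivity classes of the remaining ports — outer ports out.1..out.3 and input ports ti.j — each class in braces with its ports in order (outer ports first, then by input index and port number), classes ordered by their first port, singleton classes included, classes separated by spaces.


{out.1, out.2, out.3, t2.2, t2.3} {t1.1, t3.3} {t1.2} {t1.3} {t2.1} {t3.1} {t3.2}

Substituting into d2 glues patterns; closure does the rest.
composing d1 on (t3, t1), with out.j its own outer ports: {out.1, out.3} {out.2, t3.1} {t1.1, t3.3} {t1.2} {t1.3} {t3.2}
composing d2 on (t3, t1, t2), with out.j its own outer ports: {out.1, out.2, out.3, t2.2, t2.3} {t1.1, t3.3} {t1.2} {t1.3} {t2.1} {t3.1} {t3.2}


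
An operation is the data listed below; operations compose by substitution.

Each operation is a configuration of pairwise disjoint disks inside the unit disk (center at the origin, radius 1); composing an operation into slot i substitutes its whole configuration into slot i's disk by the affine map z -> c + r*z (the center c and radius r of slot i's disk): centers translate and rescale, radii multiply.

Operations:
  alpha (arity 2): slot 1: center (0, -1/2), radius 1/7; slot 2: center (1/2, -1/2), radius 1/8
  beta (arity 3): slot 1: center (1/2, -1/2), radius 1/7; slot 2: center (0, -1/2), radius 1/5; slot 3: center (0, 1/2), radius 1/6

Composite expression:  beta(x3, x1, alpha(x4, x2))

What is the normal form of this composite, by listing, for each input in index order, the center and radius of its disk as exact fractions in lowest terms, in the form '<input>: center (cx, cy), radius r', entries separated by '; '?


x1: center (0, -1/2), radius 1/5; x2: center (1/12, 5/12), radius 1/48; x3: center (1/2, -1/2), radius 1/7; x4: center (0, 5/12), radius 1/42


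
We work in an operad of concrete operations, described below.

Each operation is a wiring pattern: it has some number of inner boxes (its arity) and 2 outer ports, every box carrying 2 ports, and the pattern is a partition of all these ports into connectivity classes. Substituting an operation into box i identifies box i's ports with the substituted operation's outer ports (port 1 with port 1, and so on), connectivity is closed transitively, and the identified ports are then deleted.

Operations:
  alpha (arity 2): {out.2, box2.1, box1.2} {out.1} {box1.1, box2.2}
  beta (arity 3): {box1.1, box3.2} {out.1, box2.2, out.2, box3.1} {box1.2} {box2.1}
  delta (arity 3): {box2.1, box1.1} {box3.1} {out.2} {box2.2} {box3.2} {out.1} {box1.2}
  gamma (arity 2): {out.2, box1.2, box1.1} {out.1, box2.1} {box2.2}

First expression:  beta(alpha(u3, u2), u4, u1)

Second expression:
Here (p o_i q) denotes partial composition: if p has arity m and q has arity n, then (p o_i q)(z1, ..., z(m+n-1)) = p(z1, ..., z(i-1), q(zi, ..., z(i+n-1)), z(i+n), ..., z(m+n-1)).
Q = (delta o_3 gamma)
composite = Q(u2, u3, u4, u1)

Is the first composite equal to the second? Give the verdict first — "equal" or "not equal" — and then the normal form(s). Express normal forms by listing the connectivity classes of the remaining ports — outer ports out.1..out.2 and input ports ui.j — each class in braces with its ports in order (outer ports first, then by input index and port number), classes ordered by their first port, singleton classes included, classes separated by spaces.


In normal form, the first expression is {out.1, out.2, u1.1, u4.2} {u1.2} {u2.1, u3.2} {u2.2, u3.1} {u4.1}
In normal form, the second expression is {out.1} {out.2} {u1.1} {u1.2} {u2.1, u3.1} {u2.2} {u3.2} {u4.1, u4.2}
Distinct normal forms: not equal.

not equal; the first gives {out.1, out.2, u1.1, u4.2} {u1.2} {u2.1, u3.2} {u2.2, u3.1} {u4.1} and the second {out.1} {out.2} {u1.1} {u1.2} {u2.1, u3.1} {u2.2} {u3.2} {u4.1, u4.2}


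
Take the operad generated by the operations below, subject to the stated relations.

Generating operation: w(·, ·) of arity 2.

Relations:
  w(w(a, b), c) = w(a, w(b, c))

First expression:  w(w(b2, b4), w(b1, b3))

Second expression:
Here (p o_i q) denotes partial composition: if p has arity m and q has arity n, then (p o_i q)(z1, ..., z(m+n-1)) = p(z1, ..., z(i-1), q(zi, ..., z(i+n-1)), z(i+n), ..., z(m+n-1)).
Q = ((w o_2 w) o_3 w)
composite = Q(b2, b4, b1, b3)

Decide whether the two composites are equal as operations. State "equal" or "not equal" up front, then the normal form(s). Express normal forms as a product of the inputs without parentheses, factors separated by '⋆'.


The first expression, normalized: b2 ⋆ b4 ⋆ b1 ⋆ b3
The second expression, normalized: b2 ⋆ b4 ⋆ b1 ⋆ b3
Both agree, so they are equal.

equal — both sides give b2 ⋆ b4 ⋆ b1 ⋆ b3


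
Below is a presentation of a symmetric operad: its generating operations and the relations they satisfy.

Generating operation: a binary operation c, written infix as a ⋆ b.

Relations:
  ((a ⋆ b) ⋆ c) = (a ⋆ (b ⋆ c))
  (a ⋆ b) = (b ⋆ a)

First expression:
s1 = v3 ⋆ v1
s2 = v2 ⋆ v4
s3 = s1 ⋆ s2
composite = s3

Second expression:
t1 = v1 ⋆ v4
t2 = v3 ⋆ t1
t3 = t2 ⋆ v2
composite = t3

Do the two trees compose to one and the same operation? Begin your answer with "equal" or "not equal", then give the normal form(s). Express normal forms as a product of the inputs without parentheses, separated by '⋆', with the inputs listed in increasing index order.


equal: each reduces to v1 ⋆ v2 ⋆ v3 ⋆ v4

The first composite normalizes to v1 ⋆ v2 ⋆ v3 ⋆ v4
The second composite normalizes to v1 ⋆ v2 ⋆ v3 ⋆ v4
Identical normal forms: equal.


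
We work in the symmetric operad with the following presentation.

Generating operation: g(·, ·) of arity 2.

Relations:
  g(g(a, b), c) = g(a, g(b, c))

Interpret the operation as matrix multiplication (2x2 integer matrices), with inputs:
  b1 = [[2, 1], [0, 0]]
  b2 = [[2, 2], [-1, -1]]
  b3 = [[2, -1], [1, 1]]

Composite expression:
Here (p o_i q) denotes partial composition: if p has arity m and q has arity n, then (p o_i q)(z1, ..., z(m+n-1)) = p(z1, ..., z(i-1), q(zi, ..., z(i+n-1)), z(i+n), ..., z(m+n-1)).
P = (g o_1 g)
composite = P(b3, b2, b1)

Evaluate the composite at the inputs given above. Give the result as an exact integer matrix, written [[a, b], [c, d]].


g(b3, b2) = [[5, 5], [1, 1]]
g(g(b3, b2), b1) = [[10, 5], [2, 1]]

[[10, 5], [2, 1]]


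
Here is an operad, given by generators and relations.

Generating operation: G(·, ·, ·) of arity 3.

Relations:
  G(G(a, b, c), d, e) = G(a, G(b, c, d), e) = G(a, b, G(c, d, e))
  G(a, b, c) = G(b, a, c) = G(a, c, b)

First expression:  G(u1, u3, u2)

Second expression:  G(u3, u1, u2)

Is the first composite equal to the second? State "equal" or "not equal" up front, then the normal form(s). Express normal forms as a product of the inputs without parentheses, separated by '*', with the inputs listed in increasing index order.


equal: each reduces to u1 * u2 * u3

Reducing the first expression gives u1 * u2 * u3
Reducing the second expression gives u1 * u2 * u3
One common form — equal.


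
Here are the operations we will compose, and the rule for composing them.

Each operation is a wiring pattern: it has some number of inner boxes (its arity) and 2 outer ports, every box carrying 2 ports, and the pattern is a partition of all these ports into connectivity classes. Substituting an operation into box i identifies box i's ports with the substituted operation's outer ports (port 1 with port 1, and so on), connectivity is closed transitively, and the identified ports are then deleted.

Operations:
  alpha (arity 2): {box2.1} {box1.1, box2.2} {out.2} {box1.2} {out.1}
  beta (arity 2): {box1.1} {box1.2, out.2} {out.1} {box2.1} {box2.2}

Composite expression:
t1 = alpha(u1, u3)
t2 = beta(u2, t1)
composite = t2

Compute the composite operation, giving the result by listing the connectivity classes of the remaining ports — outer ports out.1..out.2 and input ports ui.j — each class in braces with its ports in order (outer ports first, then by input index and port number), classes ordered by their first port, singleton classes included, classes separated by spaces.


{out.1} {out.2, u2.2} {u1.1, u3.2} {u1.2} {u2.1} {u3.1}

Connectivity passes through glued beta-boundaries; trace each wire chain.
composing alpha on (u1, u3), with out.j its own outer ports: {out.1} {out.2} {u1.1, u3.2} {u1.2} {u3.1}
composing beta on (u2, u1, u3), with out.j its own outer ports: {out.1} {out.2, u2.2} {u1.1, u3.2} {u1.2} {u2.1} {u3.1}


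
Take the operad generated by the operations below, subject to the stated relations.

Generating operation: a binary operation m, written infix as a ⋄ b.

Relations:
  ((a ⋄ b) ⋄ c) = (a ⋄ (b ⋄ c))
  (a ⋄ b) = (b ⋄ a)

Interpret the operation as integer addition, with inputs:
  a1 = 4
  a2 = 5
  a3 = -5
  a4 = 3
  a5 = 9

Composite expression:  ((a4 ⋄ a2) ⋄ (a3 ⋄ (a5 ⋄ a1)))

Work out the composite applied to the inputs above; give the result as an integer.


(a4 ⋄ a2) = 8
(a5 ⋄ a1) = 13
(a3 ⋄ (a5 ⋄ a1)) = 8
((a4 ⋄ a2) ⋄ (a3 ⋄ (a5 ⋄ a1))) = 16

16


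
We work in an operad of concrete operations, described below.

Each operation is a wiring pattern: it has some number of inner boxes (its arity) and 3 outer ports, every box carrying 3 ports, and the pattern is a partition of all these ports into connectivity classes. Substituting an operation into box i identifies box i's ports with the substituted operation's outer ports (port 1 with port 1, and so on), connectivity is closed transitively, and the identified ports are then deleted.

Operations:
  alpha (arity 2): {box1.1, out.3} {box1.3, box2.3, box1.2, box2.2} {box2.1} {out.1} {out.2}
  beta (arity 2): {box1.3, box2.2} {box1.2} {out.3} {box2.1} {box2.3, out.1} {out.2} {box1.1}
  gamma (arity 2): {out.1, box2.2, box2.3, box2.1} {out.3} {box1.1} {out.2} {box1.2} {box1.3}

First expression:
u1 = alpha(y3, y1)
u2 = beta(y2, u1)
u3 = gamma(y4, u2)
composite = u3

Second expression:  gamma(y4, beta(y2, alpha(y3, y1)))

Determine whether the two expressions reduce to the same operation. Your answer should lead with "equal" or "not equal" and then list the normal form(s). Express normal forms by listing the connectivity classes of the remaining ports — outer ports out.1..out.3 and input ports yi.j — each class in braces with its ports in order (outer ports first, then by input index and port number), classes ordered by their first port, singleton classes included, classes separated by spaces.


equal; the common form is {out.1, y3.1} {out.2} {out.3} {y1.1} {y1.2, y1.3, y3.2, y3.3} {y2.1} {y2.2} {y2.3} {y4.1} {y4.2} {y4.3}

Reducing the first expression gives {out.1, y3.1} {out.2} {out.3} {y1.1} {y1.2, y1.3, y3.2, y3.3} {y2.1} {y2.2} {y2.3} {y4.1} {y4.2} {y4.3}
Reducing the second expression gives {out.1, y3.1} {out.2} {out.3} {y1.1} {y1.2, y1.3, y3.2, y3.3} {y2.1} {y2.2} {y2.3} {y4.1} {y4.2} {y4.3}
The forms coincide; equal.


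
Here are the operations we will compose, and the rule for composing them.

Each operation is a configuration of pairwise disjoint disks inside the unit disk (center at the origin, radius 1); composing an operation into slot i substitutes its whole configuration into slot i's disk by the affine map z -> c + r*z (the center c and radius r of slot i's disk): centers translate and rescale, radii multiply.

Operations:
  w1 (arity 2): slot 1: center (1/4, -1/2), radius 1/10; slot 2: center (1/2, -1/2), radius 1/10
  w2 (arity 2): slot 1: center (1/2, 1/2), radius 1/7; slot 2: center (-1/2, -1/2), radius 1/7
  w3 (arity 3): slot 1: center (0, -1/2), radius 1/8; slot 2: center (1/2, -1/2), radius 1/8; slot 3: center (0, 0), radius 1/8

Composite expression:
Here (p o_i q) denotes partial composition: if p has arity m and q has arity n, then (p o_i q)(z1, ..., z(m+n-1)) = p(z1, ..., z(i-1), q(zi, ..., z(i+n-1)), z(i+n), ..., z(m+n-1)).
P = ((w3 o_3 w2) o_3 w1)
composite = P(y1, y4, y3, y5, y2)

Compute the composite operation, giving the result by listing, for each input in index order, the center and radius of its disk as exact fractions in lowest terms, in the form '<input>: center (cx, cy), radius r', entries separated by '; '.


y1: center (0, -1/2), radius 1/8; y2: center (-1/16, -1/16), radius 1/56; y3: center (15/224, 3/56), radius 1/560; y4: center (1/2, -1/2), radius 1/8; y5: center (1/14, 3/56), radius 1/560

Only the slot chain above each y matters under w3; compose those maps.
input y1: composing its 1 substitution step yields center (0, -1/2), radius 1/8
input y4: composing its 1 substitution step yields center (1/2, -1/2), radius 1/8
input y3: composing its 3 substitution steps yields center (15/224, 3/56), radius 1/560
input y5: composing its 3 substitution steps yields center (1/14, 3/56), radius 1/560
input y2: composing its 2 substitution steps yields center (-1/16, -1/16), radius 1/56


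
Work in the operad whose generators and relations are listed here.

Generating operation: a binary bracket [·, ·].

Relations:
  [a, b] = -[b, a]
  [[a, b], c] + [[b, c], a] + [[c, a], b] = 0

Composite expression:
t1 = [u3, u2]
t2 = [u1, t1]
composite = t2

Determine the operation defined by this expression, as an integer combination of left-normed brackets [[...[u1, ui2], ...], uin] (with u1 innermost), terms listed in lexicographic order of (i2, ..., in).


In the tensor algebra, words opening u1 carry the u1-anchored form.
Composite bracket: [u1, [u3, u2]]
Expanding via [a, b] = ab - ba: 4 signed words (2^2 = 4).
Words beginning with u1 determine it all:
  sign of u1u2u3 is -1, so it contributes -[[u1, u2], u3]
  sign of u1u3u2 is +1, so it contributes +[[u1, u3], u2]

-[[u1, u2], u3] + [[u1, u3], u2]


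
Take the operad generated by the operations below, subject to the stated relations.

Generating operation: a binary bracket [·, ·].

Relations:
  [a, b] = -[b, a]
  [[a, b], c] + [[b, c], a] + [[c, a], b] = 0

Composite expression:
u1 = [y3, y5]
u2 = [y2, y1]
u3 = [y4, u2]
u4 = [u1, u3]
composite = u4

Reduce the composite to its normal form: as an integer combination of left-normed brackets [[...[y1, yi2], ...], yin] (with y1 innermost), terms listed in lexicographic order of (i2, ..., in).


Left-normed coefficients sit on the y1-initial expansion words.
Composite bracket: [[y3, y5], [y4, [y2, y1]]]
Expanding via [a, b] = ab - ba: 16 signed words (2^4 = 16).
The y1-initial words carry the normal form:
  the word y1y2y4y3y5 carries sign -1 and contributes -[[[[y1, y2], y4], y3], y5]
  the word y1y2y4y5y3 carries sign +1 and contributes +[[[[y1, y2], y4], y5], y3]

-[[[[y1, y2], y4], y3], y5] + [[[[y1, y2], y4], y5], y3]


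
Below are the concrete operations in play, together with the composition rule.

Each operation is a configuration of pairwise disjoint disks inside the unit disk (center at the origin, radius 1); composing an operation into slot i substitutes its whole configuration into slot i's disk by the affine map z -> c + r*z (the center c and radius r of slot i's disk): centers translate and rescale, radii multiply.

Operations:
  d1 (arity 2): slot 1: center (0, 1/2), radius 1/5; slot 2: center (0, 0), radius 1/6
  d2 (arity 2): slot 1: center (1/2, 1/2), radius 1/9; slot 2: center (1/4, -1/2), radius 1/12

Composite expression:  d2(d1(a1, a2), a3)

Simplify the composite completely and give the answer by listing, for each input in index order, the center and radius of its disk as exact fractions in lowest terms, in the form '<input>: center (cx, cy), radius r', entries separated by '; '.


Each a-disk chains the slot maps above it in d2; radii multiply.
input a1: applying the 2 nested substitutions gives center (1/2, 5/9), radius 1/45
input a2: applying the 2 nested substitutions gives center (1/2, 1/2), radius 1/54
input a3: applying the 1 nested substitution gives center (1/4, -1/2), radius 1/12

a1: center (1/2, 5/9), radius 1/45; a2: center (1/2, 1/2), radius 1/54; a3: center (1/4, -1/2), radius 1/12


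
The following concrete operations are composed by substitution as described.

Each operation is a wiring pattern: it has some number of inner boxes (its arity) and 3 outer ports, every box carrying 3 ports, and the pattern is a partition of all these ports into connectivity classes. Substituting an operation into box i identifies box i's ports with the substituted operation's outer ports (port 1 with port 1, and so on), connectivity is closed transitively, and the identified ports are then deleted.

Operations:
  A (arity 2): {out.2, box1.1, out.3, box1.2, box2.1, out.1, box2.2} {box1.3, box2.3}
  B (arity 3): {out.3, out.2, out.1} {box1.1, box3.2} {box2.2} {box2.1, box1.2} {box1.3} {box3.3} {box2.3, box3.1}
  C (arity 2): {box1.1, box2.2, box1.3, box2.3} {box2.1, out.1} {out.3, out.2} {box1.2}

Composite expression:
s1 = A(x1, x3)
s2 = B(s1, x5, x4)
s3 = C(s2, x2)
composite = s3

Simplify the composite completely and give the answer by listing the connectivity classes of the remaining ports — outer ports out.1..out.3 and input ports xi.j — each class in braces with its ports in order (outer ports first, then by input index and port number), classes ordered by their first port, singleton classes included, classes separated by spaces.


Substituting into C glues patterns; closure does the rest.
composing A on (x1, x3), with out.j its own outer ports: {out.1, out.2, out.3, x1.1, x1.2, x3.1, x3.2} {x1.3, x3.3}
composing B on (x1, x3, x5, x4), with out.j its own outer ports: {out.1, out.2, out.3} {x1.1, x1.2, x3.1, x3.2, x4.2, x5.1} {x1.3, x3.3} {x4.1, x5.3} {x4.3} {x5.2}
composing C on (x1, x3, x5, x4, x2), with out.j its own outer ports: {out.1, x2.1} {out.2, out.3} {x1.1, x1.2, x3.1, x3.2, x4.2, x5.1} {x1.3, x3.3} {x2.2, x2.3} {x4.1, x5.3} {x4.3} {x5.2}

{out.1, x2.1} {out.2, out.3} {x1.1, x1.2, x3.1, x3.2, x4.2, x5.1} {x1.3, x3.3} {x2.2, x2.3} {x4.1, x5.3} {x4.3} {x5.2}


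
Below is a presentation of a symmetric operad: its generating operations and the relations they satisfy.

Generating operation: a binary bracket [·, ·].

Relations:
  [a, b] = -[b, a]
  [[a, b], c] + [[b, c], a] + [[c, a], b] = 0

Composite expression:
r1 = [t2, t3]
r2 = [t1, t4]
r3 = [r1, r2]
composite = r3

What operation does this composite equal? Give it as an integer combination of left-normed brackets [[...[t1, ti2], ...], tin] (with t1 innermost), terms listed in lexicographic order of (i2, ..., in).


-[[[t1, t4], t2], t3] + [[[t1, t4], t3], t2]

Skip Jacobi rewriting: expand, keep t1-initial words, read off terms.
Composite bracket: [[t2, t3], [t1, t4]]
Expanding via [a, b] = ab - ba: 8 signed words (2^3 = 8).
Collect the words opening with t1:
  t1t4t2t3 appears with sign -1, giving the term -[[[t1, t4], t2], t3]
  t1t4t3t2 appears with sign +1, giving the term +[[[t1, t4], t3], t2]


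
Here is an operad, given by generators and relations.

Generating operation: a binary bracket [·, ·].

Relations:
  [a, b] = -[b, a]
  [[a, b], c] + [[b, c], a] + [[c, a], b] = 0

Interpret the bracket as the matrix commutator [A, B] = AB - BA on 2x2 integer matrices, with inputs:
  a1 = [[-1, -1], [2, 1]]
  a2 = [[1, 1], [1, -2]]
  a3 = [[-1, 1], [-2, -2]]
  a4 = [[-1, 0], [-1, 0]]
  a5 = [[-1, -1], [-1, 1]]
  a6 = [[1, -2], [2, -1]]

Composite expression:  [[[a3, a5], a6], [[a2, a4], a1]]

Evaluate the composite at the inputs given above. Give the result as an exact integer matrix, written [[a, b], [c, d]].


[[-88, 16], [176, 88]]

[a3, a5] = [[-3, 1], [5, 3]]
[[a3, a5], a6] = [[12, 10], [22, -12]]
[a2, a4] = [[-1, 1], [2, 1]]
[[a2, a4], a1] = [[4, 4], [0, -4]]
[[[a3, a5], a6], [[a2, a4], a1]] = [[-88, 16], [176, 88]]


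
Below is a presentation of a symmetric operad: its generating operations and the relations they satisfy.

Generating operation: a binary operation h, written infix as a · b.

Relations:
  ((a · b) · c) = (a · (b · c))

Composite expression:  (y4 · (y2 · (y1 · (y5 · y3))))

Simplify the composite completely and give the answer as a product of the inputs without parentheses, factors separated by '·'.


y4 · y2 · y1 · y5 · y3


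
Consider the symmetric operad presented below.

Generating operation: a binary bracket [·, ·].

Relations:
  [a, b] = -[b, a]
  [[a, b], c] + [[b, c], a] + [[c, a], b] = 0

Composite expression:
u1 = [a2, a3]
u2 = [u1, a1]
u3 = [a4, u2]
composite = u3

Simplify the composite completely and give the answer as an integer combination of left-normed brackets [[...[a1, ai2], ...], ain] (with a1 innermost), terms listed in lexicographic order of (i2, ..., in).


[[[a1, a2], a3], a4] - [[[a1, a3], a2], a4]

In the tensor algebra, words opening a1 carry the a1-anchored form.
Composite bracket: [a4, [[a2, a3], a1]]
Each bracket splits as ab - ba, giving 8 signed words (2^3 = 8).
Only words starting with a1 matter:
  from a1a2a3a4, sign +1: term +[[[a1, a2], a3], a4]
  from a1a3a2a4, sign -1: term -[[[a1, a3], a2], a4]


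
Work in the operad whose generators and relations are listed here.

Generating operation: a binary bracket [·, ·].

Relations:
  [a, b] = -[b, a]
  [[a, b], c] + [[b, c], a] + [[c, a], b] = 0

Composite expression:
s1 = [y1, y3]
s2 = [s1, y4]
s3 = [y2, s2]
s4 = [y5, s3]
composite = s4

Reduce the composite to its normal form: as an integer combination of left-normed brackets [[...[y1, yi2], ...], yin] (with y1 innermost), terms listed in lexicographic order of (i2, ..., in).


Expand each bracket as ab - ba; the y1-initial words give the coefficients.
Composite bracket: [y5, [y2, [[y1, y3], y4]]]
Under [a, b] = ab - ba we get 16 signed associative words (2^4 = 16).
Only words starting with y1 matter:
  from y1y3y4y2y5, sign +1: term +[[[[y1, y3], y4], y2], y5]

[[[[y1, y3], y4], y2], y5]


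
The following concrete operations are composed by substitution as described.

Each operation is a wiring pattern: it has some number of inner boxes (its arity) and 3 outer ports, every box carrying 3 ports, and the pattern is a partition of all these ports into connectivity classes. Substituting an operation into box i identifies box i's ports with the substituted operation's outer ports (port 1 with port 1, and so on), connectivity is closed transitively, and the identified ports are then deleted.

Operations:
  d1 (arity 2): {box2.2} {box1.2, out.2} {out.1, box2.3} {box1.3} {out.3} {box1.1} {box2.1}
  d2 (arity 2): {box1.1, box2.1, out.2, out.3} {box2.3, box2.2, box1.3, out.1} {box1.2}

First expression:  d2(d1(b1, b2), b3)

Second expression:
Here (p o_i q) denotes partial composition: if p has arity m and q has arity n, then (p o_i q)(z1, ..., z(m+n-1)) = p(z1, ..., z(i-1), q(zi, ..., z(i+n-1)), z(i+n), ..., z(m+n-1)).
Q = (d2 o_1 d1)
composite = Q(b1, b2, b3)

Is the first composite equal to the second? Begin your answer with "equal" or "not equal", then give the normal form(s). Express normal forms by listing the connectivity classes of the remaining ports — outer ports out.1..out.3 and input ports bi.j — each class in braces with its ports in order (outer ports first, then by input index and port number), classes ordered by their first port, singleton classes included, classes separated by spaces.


equal; the common form is {out.1, b3.2, b3.3} {out.2, out.3, b2.3, b3.1} {b1.1} {b1.2} {b1.3} {b2.1} {b2.2}

The first expression, normalized: {out.1, b3.2, b3.3} {out.2, out.3, b2.3, b3.1} {b1.1} {b1.2} {b1.3} {b2.1} {b2.2}
The second expression, normalized: {out.1, b3.2, b3.3} {out.2, out.3, b2.3, b3.1} {b1.1} {b1.2} {b1.3} {b2.1} {b2.2}
One common form — equal.


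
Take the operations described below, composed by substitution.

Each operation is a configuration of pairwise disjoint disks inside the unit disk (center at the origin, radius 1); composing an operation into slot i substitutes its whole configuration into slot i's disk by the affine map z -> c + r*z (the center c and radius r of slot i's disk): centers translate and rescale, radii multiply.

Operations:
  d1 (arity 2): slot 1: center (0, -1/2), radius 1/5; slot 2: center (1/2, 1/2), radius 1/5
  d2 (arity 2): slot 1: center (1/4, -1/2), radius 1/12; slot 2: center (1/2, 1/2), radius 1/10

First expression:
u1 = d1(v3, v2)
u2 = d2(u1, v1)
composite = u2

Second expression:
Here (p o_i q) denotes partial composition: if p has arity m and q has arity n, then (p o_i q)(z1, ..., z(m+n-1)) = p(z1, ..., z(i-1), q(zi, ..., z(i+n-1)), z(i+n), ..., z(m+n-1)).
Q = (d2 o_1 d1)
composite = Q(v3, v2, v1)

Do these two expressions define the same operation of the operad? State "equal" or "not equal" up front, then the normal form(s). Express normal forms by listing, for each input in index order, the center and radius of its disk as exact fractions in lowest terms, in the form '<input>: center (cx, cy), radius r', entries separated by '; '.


equal; both compose to v1: center (1/2, 1/2), radius 1/10; v2: center (7/24, -11/24), radius 1/60; v3: center (1/4, -13/24), radius 1/60


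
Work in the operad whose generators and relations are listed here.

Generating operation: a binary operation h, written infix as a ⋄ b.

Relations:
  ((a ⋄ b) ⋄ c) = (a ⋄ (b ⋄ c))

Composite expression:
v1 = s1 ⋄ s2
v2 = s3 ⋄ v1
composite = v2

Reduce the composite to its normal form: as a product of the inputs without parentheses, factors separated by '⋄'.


s3 ⋄ s1 ⋄ s2


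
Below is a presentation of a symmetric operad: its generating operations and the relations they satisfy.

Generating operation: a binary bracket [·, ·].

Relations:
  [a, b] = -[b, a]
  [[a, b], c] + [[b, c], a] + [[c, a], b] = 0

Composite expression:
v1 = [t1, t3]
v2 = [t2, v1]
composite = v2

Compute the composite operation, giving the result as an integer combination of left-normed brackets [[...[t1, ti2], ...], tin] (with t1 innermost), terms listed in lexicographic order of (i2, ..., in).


-[[t1, t3], t2]


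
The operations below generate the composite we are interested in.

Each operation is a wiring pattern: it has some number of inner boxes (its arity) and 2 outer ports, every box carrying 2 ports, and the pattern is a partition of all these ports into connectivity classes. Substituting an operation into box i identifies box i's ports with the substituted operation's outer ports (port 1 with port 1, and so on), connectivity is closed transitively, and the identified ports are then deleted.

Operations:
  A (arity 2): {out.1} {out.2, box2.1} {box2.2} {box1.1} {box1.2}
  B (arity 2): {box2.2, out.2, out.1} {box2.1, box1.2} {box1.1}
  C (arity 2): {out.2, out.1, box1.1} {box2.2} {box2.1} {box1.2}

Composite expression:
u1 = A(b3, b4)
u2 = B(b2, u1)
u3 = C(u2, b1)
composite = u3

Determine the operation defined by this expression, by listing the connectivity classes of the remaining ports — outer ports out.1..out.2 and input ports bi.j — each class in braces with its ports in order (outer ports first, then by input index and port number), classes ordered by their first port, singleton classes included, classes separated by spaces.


{out.1, out.2, b4.1} {b1.1} {b1.2} {b2.1} {b2.2} {b3.1} {b3.2} {b4.2}


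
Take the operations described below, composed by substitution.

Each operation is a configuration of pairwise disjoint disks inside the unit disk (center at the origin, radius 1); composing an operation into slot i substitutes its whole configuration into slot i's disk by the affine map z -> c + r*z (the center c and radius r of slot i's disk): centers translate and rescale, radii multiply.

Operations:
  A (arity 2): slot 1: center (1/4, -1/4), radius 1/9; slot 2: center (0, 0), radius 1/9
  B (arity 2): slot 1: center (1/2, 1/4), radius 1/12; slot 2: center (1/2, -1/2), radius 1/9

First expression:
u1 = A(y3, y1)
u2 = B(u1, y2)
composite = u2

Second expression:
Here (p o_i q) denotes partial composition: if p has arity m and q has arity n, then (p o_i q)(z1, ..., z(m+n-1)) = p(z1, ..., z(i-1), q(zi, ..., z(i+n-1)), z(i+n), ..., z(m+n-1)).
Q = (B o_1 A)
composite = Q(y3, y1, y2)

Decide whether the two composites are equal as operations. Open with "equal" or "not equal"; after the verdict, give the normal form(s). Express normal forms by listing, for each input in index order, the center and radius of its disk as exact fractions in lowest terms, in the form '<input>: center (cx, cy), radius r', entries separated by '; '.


The first expression, normalized: y1: center (1/2, 1/4), radius 1/108; y2: center (1/2, -1/2), radius 1/9; y3: center (25/48, 11/48), radius 1/108
The second expression, normalized: y1: center (1/2, 1/4), radius 1/108; y2: center (1/2, -1/2), radius 1/9; y3: center (25/48, 11/48), radius 1/108
One common form — equal.

equal: each reduces to y1: center (1/2, 1/4), radius 1/108; y2: center (1/2, -1/2), radius 1/9; y3: center (25/48, 11/48), radius 1/108


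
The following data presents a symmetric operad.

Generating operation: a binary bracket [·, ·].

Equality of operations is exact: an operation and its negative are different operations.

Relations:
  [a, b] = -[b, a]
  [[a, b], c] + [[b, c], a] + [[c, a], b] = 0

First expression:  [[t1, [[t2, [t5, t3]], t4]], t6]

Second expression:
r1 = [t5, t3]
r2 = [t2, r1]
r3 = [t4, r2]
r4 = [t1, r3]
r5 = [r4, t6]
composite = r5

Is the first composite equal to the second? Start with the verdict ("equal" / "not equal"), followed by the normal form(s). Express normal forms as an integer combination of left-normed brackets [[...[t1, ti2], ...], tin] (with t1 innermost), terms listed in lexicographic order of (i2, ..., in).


not equal; first: -[[[[[t1, t2], t3], t5], t4], t6] + [[[[[t1, t2], t5], t3], t4], t6] + [[[[[t1, t3], t5], t2], t4], t6] + [[[[[t1, t4], t2], t3], t5], t6] - [[[[[t1, t4], t2], t5], t3], t6] - [[[[[t1, t4], t3], t5], t2], t6] + [[[[[t1, t4], t5], t3], t2], t6] - [[[[[t1, t5], t3], t2], t4], t6]; second: [[[[[t1, t2], t3], t5], t4], t6] - [[[[[t1, t2], t5], t3], t4], t6] - [[[[[t1, t3], t5], t2], t4], t6] - [[[[[t1, t4], t2], t3], t5], t6] + [[[[[t1, t4], t2], t5], t3], t6] + [[[[[t1, t4], t3], t5], t2], t6] - [[[[[t1, t4], t5], t3], t2], t6] + [[[[[t1, t5], t3], t2], t4], t6]

Normal form of the first expression: -[[[[[t1, t2], t3], t5], t4], t6] + [[[[[t1, t2], t5], t3], t4], t6] + [[[[[t1, t3], t5], t2], t4], t6] + [[[[[t1, t4], t2], t3], t5], t6] - [[[[[t1, t4], t2], t5], t3], t6] - [[[[[t1, t4], t3], t5], t2], t6] + [[[[[t1, t4], t5], t3], t2], t6] - [[[[[t1, t5], t3], t2], t4], t6]
Normal form of the second expression: [[[[[t1, t2], t3], t5], t4], t6] - [[[[[t1, t2], t5], t3], t4], t6] - [[[[[t1, t3], t5], t2], t4], t6] - [[[[[t1, t4], t2], t3], t5], t6] + [[[[[t1, t4], t2], t5], t3], t6] + [[[[[t1, t4], t3], t5], t2], t6] - [[[[[t1, t4], t5], t3], t2], t6] + [[[[[t1, t5], t3], t2], t4], t6]
The forms do not match — not equal.


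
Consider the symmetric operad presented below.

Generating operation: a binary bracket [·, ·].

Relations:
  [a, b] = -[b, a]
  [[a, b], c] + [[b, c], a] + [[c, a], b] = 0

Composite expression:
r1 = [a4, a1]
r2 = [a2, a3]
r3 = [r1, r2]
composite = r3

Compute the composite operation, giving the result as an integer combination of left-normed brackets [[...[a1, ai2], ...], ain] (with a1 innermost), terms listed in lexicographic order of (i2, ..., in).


-[[[a1, a4], a2], a3] + [[[a1, a4], a3], a2]

Expand each bracket as ab - ba; the a1-initial words give the coefficients.
Composite bracket: [[a4, a1], [a2, a3]]
Under [a, b] = ab - ba we get 8 signed associative words (2^3 = 8).
The a1-initial words carry the normal form:
  sign of a1a4a2a3 is -1, so it contributes -[[[a1, a4], a2], a3]
  sign of a1a4a3a2 is +1, so it contributes +[[[a1, a4], a3], a2]


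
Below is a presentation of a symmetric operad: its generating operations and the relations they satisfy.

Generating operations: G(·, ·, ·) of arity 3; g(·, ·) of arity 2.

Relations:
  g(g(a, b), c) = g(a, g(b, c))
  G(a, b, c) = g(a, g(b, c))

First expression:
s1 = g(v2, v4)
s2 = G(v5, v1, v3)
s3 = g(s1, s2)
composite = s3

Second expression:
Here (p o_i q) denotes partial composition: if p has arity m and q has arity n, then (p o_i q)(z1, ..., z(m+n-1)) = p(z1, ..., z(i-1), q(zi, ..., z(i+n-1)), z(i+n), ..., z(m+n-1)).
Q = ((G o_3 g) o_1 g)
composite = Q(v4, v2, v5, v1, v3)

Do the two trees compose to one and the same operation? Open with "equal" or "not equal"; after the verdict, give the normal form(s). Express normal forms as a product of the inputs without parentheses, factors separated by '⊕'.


not equal; first: v2 ⊕ v4 ⊕ v5 ⊕ v1 ⊕ v3; second: v4 ⊕ v2 ⊕ v5 ⊕ v1 ⊕ v3

Reducing the first expression gives v2 ⊕ v4 ⊕ v5 ⊕ v1 ⊕ v3
Reducing the second expression gives v4 ⊕ v2 ⊕ v5 ⊕ v1 ⊕ v3
No match — not equal.


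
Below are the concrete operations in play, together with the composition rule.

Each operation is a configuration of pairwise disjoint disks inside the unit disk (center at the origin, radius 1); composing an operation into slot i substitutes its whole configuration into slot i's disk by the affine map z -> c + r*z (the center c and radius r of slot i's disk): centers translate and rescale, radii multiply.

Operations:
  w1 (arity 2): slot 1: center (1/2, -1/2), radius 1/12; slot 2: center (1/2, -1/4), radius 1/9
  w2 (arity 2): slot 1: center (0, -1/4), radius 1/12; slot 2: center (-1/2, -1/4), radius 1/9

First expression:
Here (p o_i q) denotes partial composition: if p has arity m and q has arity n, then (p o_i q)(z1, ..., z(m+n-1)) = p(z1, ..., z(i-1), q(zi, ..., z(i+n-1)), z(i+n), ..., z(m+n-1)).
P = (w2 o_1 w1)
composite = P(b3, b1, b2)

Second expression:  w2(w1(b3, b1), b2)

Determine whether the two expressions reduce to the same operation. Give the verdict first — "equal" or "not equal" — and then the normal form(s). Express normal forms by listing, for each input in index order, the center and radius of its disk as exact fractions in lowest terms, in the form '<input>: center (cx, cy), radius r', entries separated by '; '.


equal; both compose to b1: center (1/24, -13/48), radius 1/108; b2: center (-1/2, -1/4), radius 1/9; b3: center (1/24, -7/24), radius 1/144

Normal form of the first expression: b1: center (1/24, -13/48), radius 1/108; b2: center (-1/2, -1/4), radius 1/9; b3: center (1/24, -7/24), radius 1/144
Normal form of the second expression: b1: center (1/24, -13/48), radius 1/108; b2: center (-1/2, -1/4), radius 1/9; b3: center (1/24, -7/24), radius 1/144
Same normal form: equal.


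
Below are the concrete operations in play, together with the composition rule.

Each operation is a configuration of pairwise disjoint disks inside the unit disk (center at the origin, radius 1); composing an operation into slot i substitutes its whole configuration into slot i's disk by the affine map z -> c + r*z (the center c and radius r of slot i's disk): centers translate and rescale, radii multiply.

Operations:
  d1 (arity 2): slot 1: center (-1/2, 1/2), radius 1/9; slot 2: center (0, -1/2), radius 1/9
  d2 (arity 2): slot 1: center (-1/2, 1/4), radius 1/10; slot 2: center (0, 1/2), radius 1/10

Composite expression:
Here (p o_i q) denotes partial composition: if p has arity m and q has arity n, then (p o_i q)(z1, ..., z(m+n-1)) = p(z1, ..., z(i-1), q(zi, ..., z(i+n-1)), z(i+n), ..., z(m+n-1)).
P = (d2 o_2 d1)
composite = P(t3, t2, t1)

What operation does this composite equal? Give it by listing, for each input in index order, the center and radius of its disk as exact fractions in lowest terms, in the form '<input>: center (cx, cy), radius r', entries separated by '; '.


Below d2, radii multiply path by path; the t-disk centers shift.
for t3, the 1-step affine chain lands on center (-1/2, 1/4), radius 1/10
for t2, the 2-step affine chain lands on center (-1/20, 11/20), radius 1/90
for t1, the 2-step affine chain lands on center (0, 9/20), radius 1/90

t1: center (0, 9/20), radius 1/90; t2: center (-1/20, 11/20), radius 1/90; t3: center (-1/2, 1/4), radius 1/10


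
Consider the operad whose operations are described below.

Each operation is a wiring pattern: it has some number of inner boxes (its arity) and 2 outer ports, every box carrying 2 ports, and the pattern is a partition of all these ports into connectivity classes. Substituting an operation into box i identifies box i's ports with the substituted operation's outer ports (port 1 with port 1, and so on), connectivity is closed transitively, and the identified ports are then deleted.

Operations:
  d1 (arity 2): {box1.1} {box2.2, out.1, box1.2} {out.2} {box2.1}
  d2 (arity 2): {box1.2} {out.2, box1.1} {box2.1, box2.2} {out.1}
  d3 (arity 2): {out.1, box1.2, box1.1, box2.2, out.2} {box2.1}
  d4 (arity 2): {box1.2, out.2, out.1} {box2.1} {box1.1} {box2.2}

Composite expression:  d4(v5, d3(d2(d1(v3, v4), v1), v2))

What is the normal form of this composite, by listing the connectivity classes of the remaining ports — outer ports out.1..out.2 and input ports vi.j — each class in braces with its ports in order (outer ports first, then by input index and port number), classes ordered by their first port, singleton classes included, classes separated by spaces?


{out.1, out.2, v5.2} {v1.1, v1.2} {v2.1} {v2.2, v3.2, v4.2} {v3.1} {v4.1} {v5.1}

After gluing at d4, chains via deleted ports link the v-ports.
the subtree at d1 composes to {out.1, v3.2, v4.2} {out.2} {v3.1} {v4.1} on (v3, v4); out.j = own outer ports
the subtree at d2 composes to {out.1} {out.2, v3.2, v4.2} {v1.1, v1.2} {v3.1} {v4.1} on (v3, v4, v1); out.j = own outer ports
the subtree at d3 composes to {out.1, out.2, v2.2, v3.2, v4.2} {v1.1, v1.2} {v2.1} {v3.1} {v4.1} on (v3, v4, v1, v2); out.j = own outer ports
the subtree at d4 composes to {out.1, out.2, v5.2} {v1.1, v1.2} {v2.1} {v2.2, v3.2, v4.2} {v3.1} {v4.1} {v5.1} on (v5, v3, v4, v1, v2); out.j = own outer ports
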